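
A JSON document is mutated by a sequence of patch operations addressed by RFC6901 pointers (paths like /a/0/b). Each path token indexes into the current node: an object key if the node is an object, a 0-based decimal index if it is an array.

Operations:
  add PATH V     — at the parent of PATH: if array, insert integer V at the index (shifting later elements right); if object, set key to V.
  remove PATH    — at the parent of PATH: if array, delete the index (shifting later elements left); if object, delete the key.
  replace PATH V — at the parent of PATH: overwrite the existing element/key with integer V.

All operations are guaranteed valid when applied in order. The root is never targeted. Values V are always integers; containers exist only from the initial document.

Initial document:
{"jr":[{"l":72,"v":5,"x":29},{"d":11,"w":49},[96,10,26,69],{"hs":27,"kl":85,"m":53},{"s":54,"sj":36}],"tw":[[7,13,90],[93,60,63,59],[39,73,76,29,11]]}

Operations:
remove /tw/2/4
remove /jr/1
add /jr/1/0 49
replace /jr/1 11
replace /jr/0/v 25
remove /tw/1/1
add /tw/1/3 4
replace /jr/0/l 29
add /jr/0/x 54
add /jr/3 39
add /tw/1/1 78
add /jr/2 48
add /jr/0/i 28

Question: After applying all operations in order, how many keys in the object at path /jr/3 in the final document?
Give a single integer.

Answer: 3

Derivation:
After op 1 (remove /tw/2/4): {"jr":[{"l":72,"v":5,"x":29},{"d":11,"w":49},[96,10,26,69],{"hs":27,"kl":85,"m":53},{"s":54,"sj":36}],"tw":[[7,13,90],[93,60,63,59],[39,73,76,29]]}
After op 2 (remove /jr/1): {"jr":[{"l":72,"v":5,"x":29},[96,10,26,69],{"hs":27,"kl":85,"m":53},{"s":54,"sj":36}],"tw":[[7,13,90],[93,60,63,59],[39,73,76,29]]}
After op 3 (add /jr/1/0 49): {"jr":[{"l":72,"v":5,"x":29},[49,96,10,26,69],{"hs":27,"kl":85,"m":53},{"s":54,"sj":36}],"tw":[[7,13,90],[93,60,63,59],[39,73,76,29]]}
After op 4 (replace /jr/1 11): {"jr":[{"l":72,"v":5,"x":29},11,{"hs":27,"kl":85,"m":53},{"s":54,"sj":36}],"tw":[[7,13,90],[93,60,63,59],[39,73,76,29]]}
After op 5 (replace /jr/0/v 25): {"jr":[{"l":72,"v":25,"x":29},11,{"hs":27,"kl":85,"m":53},{"s":54,"sj":36}],"tw":[[7,13,90],[93,60,63,59],[39,73,76,29]]}
After op 6 (remove /tw/1/1): {"jr":[{"l":72,"v":25,"x":29},11,{"hs":27,"kl":85,"m":53},{"s":54,"sj":36}],"tw":[[7,13,90],[93,63,59],[39,73,76,29]]}
After op 7 (add /tw/1/3 4): {"jr":[{"l":72,"v":25,"x":29},11,{"hs":27,"kl":85,"m":53},{"s":54,"sj":36}],"tw":[[7,13,90],[93,63,59,4],[39,73,76,29]]}
After op 8 (replace /jr/0/l 29): {"jr":[{"l":29,"v":25,"x":29},11,{"hs":27,"kl":85,"m":53},{"s":54,"sj":36}],"tw":[[7,13,90],[93,63,59,4],[39,73,76,29]]}
After op 9 (add /jr/0/x 54): {"jr":[{"l":29,"v":25,"x":54},11,{"hs":27,"kl":85,"m":53},{"s":54,"sj":36}],"tw":[[7,13,90],[93,63,59,4],[39,73,76,29]]}
After op 10 (add /jr/3 39): {"jr":[{"l":29,"v":25,"x":54},11,{"hs":27,"kl":85,"m":53},39,{"s":54,"sj":36}],"tw":[[7,13,90],[93,63,59,4],[39,73,76,29]]}
After op 11 (add /tw/1/1 78): {"jr":[{"l":29,"v":25,"x":54},11,{"hs":27,"kl":85,"m":53},39,{"s":54,"sj":36}],"tw":[[7,13,90],[93,78,63,59,4],[39,73,76,29]]}
After op 12 (add /jr/2 48): {"jr":[{"l":29,"v":25,"x":54},11,48,{"hs":27,"kl":85,"m":53},39,{"s":54,"sj":36}],"tw":[[7,13,90],[93,78,63,59,4],[39,73,76,29]]}
After op 13 (add /jr/0/i 28): {"jr":[{"i":28,"l":29,"v":25,"x":54},11,48,{"hs":27,"kl":85,"m":53},39,{"s":54,"sj":36}],"tw":[[7,13,90],[93,78,63,59,4],[39,73,76,29]]}
Size at path /jr/3: 3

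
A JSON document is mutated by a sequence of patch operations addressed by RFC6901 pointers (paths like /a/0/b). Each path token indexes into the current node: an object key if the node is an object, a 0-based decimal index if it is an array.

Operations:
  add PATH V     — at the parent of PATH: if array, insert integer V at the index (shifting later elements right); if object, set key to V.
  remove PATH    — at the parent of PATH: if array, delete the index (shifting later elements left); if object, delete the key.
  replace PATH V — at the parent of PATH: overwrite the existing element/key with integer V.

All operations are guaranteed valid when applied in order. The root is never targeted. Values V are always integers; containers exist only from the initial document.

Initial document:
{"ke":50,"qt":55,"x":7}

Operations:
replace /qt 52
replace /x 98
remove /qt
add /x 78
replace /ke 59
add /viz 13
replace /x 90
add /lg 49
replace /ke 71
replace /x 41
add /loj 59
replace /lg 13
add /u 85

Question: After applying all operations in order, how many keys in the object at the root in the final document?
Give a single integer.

After op 1 (replace /qt 52): {"ke":50,"qt":52,"x":7}
After op 2 (replace /x 98): {"ke":50,"qt":52,"x":98}
After op 3 (remove /qt): {"ke":50,"x":98}
After op 4 (add /x 78): {"ke":50,"x":78}
After op 5 (replace /ke 59): {"ke":59,"x":78}
After op 6 (add /viz 13): {"ke":59,"viz":13,"x":78}
After op 7 (replace /x 90): {"ke":59,"viz":13,"x":90}
After op 8 (add /lg 49): {"ke":59,"lg":49,"viz":13,"x":90}
After op 9 (replace /ke 71): {"ke":71,"lg":49,"viz":13,"x":90}
After op 10 (replace /x 41): {"ke":71,"lg":49,"viz":13,"x":41}
After op 11 (add /loj 59): {"ke":71,"lg":49,"loj":59,"viz":13,"x":41}
After op 12 (replace /lg 13): {"ke":71,"lg":13,"loj":59,"viz":13,"x":41}
After op 13 (add /u 85): {"ke":71,"lg":13,"loj":59,"u":85,"viz":13,"x":41}
Size at the root: 6

Answer: 6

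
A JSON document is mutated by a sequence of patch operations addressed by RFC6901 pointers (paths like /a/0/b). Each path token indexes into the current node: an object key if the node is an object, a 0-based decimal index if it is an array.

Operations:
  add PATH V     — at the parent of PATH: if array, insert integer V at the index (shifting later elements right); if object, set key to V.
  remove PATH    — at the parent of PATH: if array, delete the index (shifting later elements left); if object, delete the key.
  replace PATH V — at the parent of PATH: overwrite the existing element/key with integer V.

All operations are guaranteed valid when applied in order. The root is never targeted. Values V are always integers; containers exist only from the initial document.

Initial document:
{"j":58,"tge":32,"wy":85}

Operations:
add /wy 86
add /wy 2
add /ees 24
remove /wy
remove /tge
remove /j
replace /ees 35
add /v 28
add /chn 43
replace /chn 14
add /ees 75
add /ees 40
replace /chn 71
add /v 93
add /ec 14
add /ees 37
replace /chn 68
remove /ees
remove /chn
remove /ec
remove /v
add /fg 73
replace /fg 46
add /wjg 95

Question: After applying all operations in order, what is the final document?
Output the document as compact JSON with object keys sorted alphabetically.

After op 1 (add /wy 86): {"j":58,"tge":32,"wy":86}
After op 2 (add /wy 2): {"j":58,"tge":32,"wy":2}
After op 3 (add /ees 24): {"ees":24,"j":58,"tge":32,"wy":2}
After op 4 (remove /wy): {"ees":24,"j":58,"tge":32}
After op 5 (remove /tge): {"ees":24,"j":58}
After op 6 (remove /j): {"ees":24}
After op 7 (replace /ees 35): {"ees":35}
After op 8 (add /v 28): {"ees":35,"v":28}
After op 9 (add /chn 43): {"chn":43,"ees":35,"v":28}
After op 10 (replace /chn 14): {"chn":14,"ees":35,"v":28}
After op 11 (add /ees 75): {"chn":14,"ees":75,"v":28}
After op 12 (add /ees 40): {"chn":14,"ees":40,"v":28}
After op 13 (replace /chn 71): {"chn":71,"ees":40,"v":28}
After op 14 (add /v 93): {"chn":71,"ees":40,"v":93}
After op 15 (add /ec 14): {"chn":71,"ec":14,"ees":40,"v":93}
After op 16 (add /ees 37): {"chn":71,"ec":14,"ees":37,"v":93}
After op 17 (replace /chn 68): {"chn":68,"ec":14,"ees":37,"v":93}
After op 18 (remove /ees): {"chn":68,"ec":14,"v":93}
After op 19 (remove /chn): {"ec":14,"v":93}
After op 20 (remove /ec): {"v":93}
After op 21 (remove /v): {}
After op 22 (add /fg 73): {"fg":73}
After op 23 (replace /fg 46): {"fg":46}
After op 24 (add /wjg 95): {"fg":46,"wjg":95}

Answer: {"fg":46,"wjg":95}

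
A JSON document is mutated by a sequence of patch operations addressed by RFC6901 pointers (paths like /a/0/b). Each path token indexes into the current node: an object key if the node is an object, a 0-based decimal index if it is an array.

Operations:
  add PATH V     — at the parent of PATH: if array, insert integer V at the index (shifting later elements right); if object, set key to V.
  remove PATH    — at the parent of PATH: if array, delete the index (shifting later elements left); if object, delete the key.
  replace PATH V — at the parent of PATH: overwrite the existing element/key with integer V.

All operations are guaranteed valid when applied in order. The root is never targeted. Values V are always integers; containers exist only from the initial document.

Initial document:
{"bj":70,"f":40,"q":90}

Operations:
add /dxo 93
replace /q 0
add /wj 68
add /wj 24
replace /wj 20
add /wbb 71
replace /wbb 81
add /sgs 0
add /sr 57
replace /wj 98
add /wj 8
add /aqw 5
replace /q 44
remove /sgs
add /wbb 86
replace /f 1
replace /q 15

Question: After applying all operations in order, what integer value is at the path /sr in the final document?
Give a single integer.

After op 1 (add /dxo 93): {"bj":70,"dxo":93,"f":40,"q":90}
After op 2 (replace /q 0): {"bj":70,"dxo":93,"f":40,"q":0}
After op 3 (add /wj 68): {"bj":70,"dxo":93,"f":40,"q":0,"wj":68}
After op 4 (add /wj 24): {"bj":70,"dxo":93,"f":40,"q":0,"wj":24}
After op 5 (replace /wj 20): {"bj":70,"dxo":93,"f":40,"q":0,"wj":20}
After op 6 (add /wbb 71): {"bj":70,"dxo":93,"f":40,"q":0,"wbb":71,"wj":20}
After op 7 (replace /wbb 81): {"bj":70,"dxo":93,"f":40,"q":0,"wbb":81,"wj":20}
After op 8 (add /sgs 0): {"bj":70,"dxo":93,"f":40,"q":0,"sgs":0,"wbb":81,"wj":20}
After op 9 (add /sr 57): {"bj":70,"dxo":93,"f":40,"q":0,"sgs":0,"sr":57,"wbb":81,"wj":20}
After op 10 (replace /wj 98): {"bj":70,"dxo":93,"f":40,"q":0,"sgs":0,"sr":57,"wbb":81,"wj":98}
After op 11 (add /wj 8): {"bj":70,"dxo":93,"f":40,"q":0,"sgs":0,"sr":57,"wbb":81,"wj":8}
After op 12 (add /aqw 5): {"aqw":5,"bj":70,"dxo":93,"f":40,"q":0,"sgs":0,"sr":57,"wbb":81,"wj":8}
After op 13 (replace /q 44): {"aqw":5,"bj":70,"dxo":93,"f":40,"q":44,"sgs":0,"sr":57,"wbb":81,"wj":8}
After op 14 (remove /sgs): {"aqw":5,"bj":70,"dxo":93,"f":40,"q":44,"sr":57,"wbb":81,"wj":8}
After op 15 (add /wbb 86): {"aqw":5,"bj":70,"dxo":93,"f":40,"q":44,"sr":57,"wbb":86,"wj":8}
After op 16 (replace /f 1): {"aqw":5,"bj":70,"dxo":93,"f":1,"q":44,"sr":57,"wbb":86,"wj":8}
After op 17 (replace /q 15): {"aqw":5,"bj":70,"dxo":93,"f":1,"q":15,"sr":57,"wbb":86,"wj":8}
Value at /sr: 57

Answer: 57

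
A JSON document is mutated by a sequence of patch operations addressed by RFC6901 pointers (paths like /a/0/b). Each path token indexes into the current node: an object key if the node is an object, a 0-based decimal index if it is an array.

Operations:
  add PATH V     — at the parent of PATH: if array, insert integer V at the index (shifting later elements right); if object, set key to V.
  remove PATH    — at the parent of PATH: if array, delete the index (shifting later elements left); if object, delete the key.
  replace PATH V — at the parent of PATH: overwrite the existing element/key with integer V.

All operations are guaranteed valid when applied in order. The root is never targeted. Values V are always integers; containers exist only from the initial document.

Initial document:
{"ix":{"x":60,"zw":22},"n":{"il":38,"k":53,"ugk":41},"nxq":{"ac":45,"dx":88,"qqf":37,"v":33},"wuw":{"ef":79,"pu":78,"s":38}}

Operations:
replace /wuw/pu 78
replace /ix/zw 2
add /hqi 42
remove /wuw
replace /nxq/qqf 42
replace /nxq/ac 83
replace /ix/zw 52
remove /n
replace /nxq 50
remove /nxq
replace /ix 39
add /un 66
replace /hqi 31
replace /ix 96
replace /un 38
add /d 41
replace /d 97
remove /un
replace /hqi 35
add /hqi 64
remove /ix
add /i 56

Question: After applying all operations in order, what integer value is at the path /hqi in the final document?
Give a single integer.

After op 1 (replace /wuw/pu 78): {"ix":{"x":60,"zw":22},"n":{"il":38,"k":53,"ugk":41},"nxq":{"ac":45,"dx":88,"qqf":37,"v":33},"wuw":{"ef":79,"pu":78,"s":38}}
After op 2 (replace /ix/zw 2): {"ix":{"x":60,"zw":2},"n":{"il":38,"k":53,"ugk":41},"nxq":{"ac":45,"dx":88,"qqf":37,"v":33},"wuw":{"ef":79,"pu":78,"s":38}}
After op 3 (add /hqi 42): {"hqi":42,"ix":{"x":60,"zw":2},"n":{"il":38,"k":53,"ugk":41},"nxq":{"ac":45,"dx":88,"qqf":37,"v":33},"wuw":{"ef":79,"pu":78,"s":38}}
After op 4 (remove /wuw): {"hqi":42,"ix":{"x":60,"zw":2},"n":{"il":38,"k":53,"ugk":41},"nxq":{"ac":45,"dx":88,"qqf":37,"v":33}}
After op 5 (replace /nxq/qqf 42): {"hqi":42,"ix":{"x":60,"zw":2},"n":{"il":38,"k":53,"ugk":41},"nxq":{"ac":45,"dx":88,"qqf":42,"v":33}}
After op 6 (replace /nxq/ac 83): {"hqi":42,"ix":{"x":60,"zw":2},"n":{"il":38,"k":53,"ugk":41},"nxq":{"ac":83,"dx":88,"qqf":42,"v":33}}
After op 7 (replace /ix/zw 52): {"hqi":42,"ix":{"x":60,"zw":52},"n":{"il":38,"k":53,"ugk":41},"nxq":{"ac":83,"dx":88,"qqf":42,"v":33}}
After op 8 (remove /n): {"hqi":42,"ix":{"x":60,"zw":52},"nxq":{"ac":83,"dx":88,"qqf":42,"v":33}}
After op 9 (replace /nxq 50): {"hqi":42,"ix":{"x":60,"zw":52},"nxq":50}
After op 10 (remove /nxq): {"hqi":42,"ix":{"x":60,"zw":52}}
After op 11 (replace /ix 39): {"hqi":42,"ix":39}
After op 12 (add /un 66): {"hqi":42,"ix":39,"un":66}
After op 13 (replace /hqi 31): {"hqi":31,"ix":39,"un":66}
After op 14 (replace /ix 96): {"hqi":31,"ix":96,"un":66}
After op 15 (replace /un 38): {"hqi":31,"ix":96,"un":38}
After op 16 (add /d 41): {"d":41,"hqi":31,"ix":96,"un":38}
After op 17 (replace /d 97): {"d":97,"hqi":31,"ix":96,"un":38}
After op 18 (remove /un): {"d":97,"hqi":31,"ix":96}
After op 19 (replace /hqi 35): {"d":97,"hqi":35,"ix":96}
After op 20 (add /hqi 64): {"d":97,"hqi":64,"ix":96}
After op 21 (remove /ix): {"d":97,"hqi":64}
After op 22 (add /i 56): {"d":97,"hqi":64,"i":56}
Value at /hqi: 64

Answer: 64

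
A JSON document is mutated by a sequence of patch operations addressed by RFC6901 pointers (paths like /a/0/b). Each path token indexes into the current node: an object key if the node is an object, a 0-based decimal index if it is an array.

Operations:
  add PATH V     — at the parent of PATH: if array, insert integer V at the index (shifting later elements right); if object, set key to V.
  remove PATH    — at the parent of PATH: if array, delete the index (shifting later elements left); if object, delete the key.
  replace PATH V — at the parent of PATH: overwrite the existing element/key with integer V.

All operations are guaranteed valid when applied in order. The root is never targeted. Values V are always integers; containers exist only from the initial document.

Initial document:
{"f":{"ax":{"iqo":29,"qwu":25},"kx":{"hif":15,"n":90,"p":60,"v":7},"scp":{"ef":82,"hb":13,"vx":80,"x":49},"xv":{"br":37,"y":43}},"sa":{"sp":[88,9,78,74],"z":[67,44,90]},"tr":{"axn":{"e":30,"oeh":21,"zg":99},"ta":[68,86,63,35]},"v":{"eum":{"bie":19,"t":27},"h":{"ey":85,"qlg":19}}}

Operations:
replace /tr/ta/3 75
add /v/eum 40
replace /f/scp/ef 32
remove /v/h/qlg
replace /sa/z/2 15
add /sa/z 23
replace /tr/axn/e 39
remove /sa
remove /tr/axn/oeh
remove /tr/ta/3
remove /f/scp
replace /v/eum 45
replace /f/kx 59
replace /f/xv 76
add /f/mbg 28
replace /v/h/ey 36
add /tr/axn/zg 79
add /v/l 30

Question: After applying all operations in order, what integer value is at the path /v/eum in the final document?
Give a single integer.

Answer: 45

Derivation:
After op 1 (replace /tr/ta/3 75): {"f":{"ax":{"iqo":29,"qwu":25},"kx":{"hif":15,"n":90,"p":60,"v":7},"scp":{"ef":82,"hb":13,"vx":80,"x":49},"xv":{"br":37,"y":43}},"sa":{"sp":[88,9,78,74],"z":[67,44,90]},"tr":{"axn":{"e":30,"oeh":21,"zg":99},"ta":[68,86,63,75]},"v":{"eum":{"bie":19,"t":27},"h":{"ey":85,"qlg":19}}}
After op 2 (add /v/eum 40): {"f":{"ax":{"iqo":29,"qwu":25},"kx":{"hif":15,"n":90,"p":60,"v":7},"scp":{"ef":82,"hb":13,"vx":80,"x":49},"xv":{"br":37,"y":43}},"sa":{"sp":[88,9,78,74],"z":[67,44,90]},"tr":{"axn":{"e":30,"oeh":21,"zg":99},"ta":[68,86,63,75]},"v":{"eum":40,"h":{"ey":85,"qlg":19}}}
After op 3 (replace /f/scp/ef 32): {"f":{"ax":{"iqo":29,"qwu":25},"kx":{"hif":15,"n":90,"p":60,"v":7},"scp":{"ef":32,"hb":13,"vx":80,"x":49},"xv":{"br":37,"y":43}},"sa":{"sp":[88,9,78,74],"z":[67,44,90]},"tr":{"axn":{"e":30,"oeh":21,"zg":99},"ta":[68,86,63,75]},"v":{"eum":40,"h":{"ey":85,"qlg":19}}}
After op 4 (remove /v/h/qlg): {"f":{"ax":{"iqo":29,"qwu":25},"kx":{"hif":15,"n":90,"p":60,"v":7},"scp":{"ef":32,"hb":13,"vx":80,"x":49},"xv":{"br":37,"y":43}},"sa":{"sp":[88,9,78,74],"z":[67,44,90]},"tr":{"axn":{"e":30,"oeh":21,"zg":99},"ta":[68,86,63,75]},"v":{"eum":40,"h":{"ey":85}}}
After op 5 (replace /sa/z/2 15): {"f":{"ax":{"iqo":29,"qwu":25},"kx":{"hif":15,"n":90,"p":60,"v":7},"scp":{"ef":32,"hb":13,"vx":80,"x":49},"xv":{"br":37,"y":43}},"sa":{"sp":[88,9,78,74],"z":[67,44,15]},"tr":{"axn":{"e":30,"oeh":21,"zg":99},"ta":[68,86,63,75]},"v":{"eum":40,"h":{"ey":85}}}
After op 6 (add /sa/z 23): {"f":{"ax":{"iqo":29,"qwu":25},"kx":{"hif":15,"n":90,"p":60,"v":7},"scp":{"ef":32,"hb":13,"vx":80,"x":49},"xv":{"br":37,"y":43}},"sa":{"sp":[88,9,78,74],"z":23},"tr":{"axn":{"e":30,"oeh":21,"zg":99},"ta":[68,86,63,75]},"v":{"eum":40,"h":{"ey":85}}}
After op 7 (replace /tr/axn/e 39): {"f":{"ax":{"iqo":29,"qwu":25},"kx":{"hif":15,"n":90,"p":60,"v":7},"scp":{"ef":32,"hb":13,"vx":80,"x":49},"xv":{"br":37,"y":43}},"sa":{"sp":[88,9,78,74],"z":23},"tr":{"axn":{"e":39,"oeh":21,"zg":99},"ta":[68,86,63,75]},"v":{"eum":40,"h":{"ey":85}}}
After op 8 (remove /sa): {"f":{"ax":{"iqo":29,"qwu":25},"kx":{"hif":15,"n":90,"p":60,"v":7},"scp":{"ef":32,"hb":13,"vx":80,"x":49},"xv":{"br":37,"y":43}},"tr":{"axn":{"e":39,"oeh":21,"zg":99},"ta":[68,86,63,75]},"v":{"eum":40,"h":{"ey":85}}}
After op 9 (remove /tr/axn/oeh): {"f":{"ax":{"iqo":29,"qwu":25},"kx":{"hif":15,"n":90,"p":60,"v":7},"scp":{"ef":32,"hb":13,"vx":80,"x":49},"xv":{"br":37,"y":43}},"tr":{"axn":{"e":39,"zg":99},"ta":[68,86,63,75]},"v":{"eum":40,"h":{"ey":85}}}
After op 10 (remove /tr/ta/3): {"f":{"ax":{"iqo":29,"qwu":25},"kx":{"hif":15,"n":90,"p":60,"v":7},"scp":{"ef":32,"hb":13,"vx":80,"x":49},"xv":{"br":37,"y":43}},"tr":{"axn":{"e":39,"zg":99},"ta":[68,86,63]},"v":{"eum":40,"h":{"ey":85}}}
After op 11 (remove /f/scp): {"f":{"ax":{"iqo":29,"qwu":25},"kx":{"hif":15,"n":90,"p":60,"v":7},"xv":{"br":37,"y":43}},"tr":{"axn":{"e":39,"zg":99},"ta":[68,86,63]},"v":{"eum":40,"h":{"ey":85}}}
After op 12 (replace /v/eum 45): {"f":{"ax":{"iqo":29,"qwu":25},"kx":{"hif":15,"n":90,"p":60,"v":7},"xv":{"br":37,"y":43}},"tr":{"axn":{"e":39,"zg":99},"ta":[68,86,63]},"v":{"eum":45,"h":{"ey":85}}}
After op 13 (replace /f/kx 59): {"f":{"ax":{"iqo":29,"qwu":25},"kx":59,"xv":{"br":37,"y":43}},"tr":{"axn":{"e":39,"zg":99},"ta":[68,86,63]},"v":{"eum":45,"h":{"ey":85}}}
After op 14 (replace /f/xv 76): {"f":{"ax":{"iqo":29,"qwu":25},"kx":59,"xv":76},"tr":{"axn":{"e":39,"zg":99},"ta":[68,86,63]},"v":{"eum":45,"h":{"ey":85}}}
After op 15 (add /f/mbg 28): {"f":{"ax":{"iqo":29,"qwu":25},"kx":59,"mbg":28,"xv":76},"tr":{"axn":{"e":39,"zg":99},"ta":[68,86,63]},"v":{"eum":45,"h":{"ey":85}}}
After op 16 (replace /v/h/ey 36): {"f":{"ax":{"iqo":29,"qwu":25},"kx":59,"mbg":28,"xv":76},"tr":{"axn":{"e":39,"zg":99},"ta":[68,86,63]},"v":{"eum":45,"h":{"ey":36}}}
After op 17 (add /tr/axn/zg 79): {"f":{"ax":{"iqo":29,"qwu":25},"kx":59,"mbg":28,"xv":76},"tr":{"axn":{"e":39,"zg":79},"ta":[68,86,63]},"v":{"eum":45,"h":{"ey":36}}}
After op 18 (add /v/l 30): {"f":{"ax":{"iqo":29,"qwu":25},"kx":59,"mbg":28,"xv":76},"tr":{"axn":{"e":39,"zg":79},"ta":[68,86,63]},"v":{"eum":45,"h":{"ey":36},"l":30}}
Value at /v/eum: 45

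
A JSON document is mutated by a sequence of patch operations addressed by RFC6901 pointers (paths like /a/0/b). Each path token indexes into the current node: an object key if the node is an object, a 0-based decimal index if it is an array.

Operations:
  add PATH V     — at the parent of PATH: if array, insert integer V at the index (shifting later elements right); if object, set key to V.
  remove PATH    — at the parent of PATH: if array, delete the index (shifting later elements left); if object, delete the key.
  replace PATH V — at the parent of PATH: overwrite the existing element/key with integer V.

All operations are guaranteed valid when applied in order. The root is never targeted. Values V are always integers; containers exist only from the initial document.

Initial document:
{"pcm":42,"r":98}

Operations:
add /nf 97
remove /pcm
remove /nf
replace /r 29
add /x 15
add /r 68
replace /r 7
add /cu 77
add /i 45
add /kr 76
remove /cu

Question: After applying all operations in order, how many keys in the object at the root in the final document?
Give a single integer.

After op 1 (add /nf 97): {"nf":97,"pcm":42,"r":98}
After op 2 (remove /pcm): {"nf":97,"r":98}
After op 3 (remove /nf): {"r":98}
After op 4 (replace /r 29): {"r":29}
After op 5 (add /x 15): {"r":29,"x":15}
After op 6 (add /r 68): {"r":68,"x":15}
After op 7 (replace /r 7): {"r":7,"x":15}
After op 8 (add /cu 77): {"cu":77,"r":7,"x":15}
After op 9 (add /i 45): {"cu":77,"i":45,"r":7,"x":15}
After op 10 (add /kr 76): {"cu":77,"i":45,"kr":76,"r":7,"x":15}
After op 11 (remove /cu): {"i":45,"kr":76,"r":7,"x":15}
Size at the root: 4

Answer: 4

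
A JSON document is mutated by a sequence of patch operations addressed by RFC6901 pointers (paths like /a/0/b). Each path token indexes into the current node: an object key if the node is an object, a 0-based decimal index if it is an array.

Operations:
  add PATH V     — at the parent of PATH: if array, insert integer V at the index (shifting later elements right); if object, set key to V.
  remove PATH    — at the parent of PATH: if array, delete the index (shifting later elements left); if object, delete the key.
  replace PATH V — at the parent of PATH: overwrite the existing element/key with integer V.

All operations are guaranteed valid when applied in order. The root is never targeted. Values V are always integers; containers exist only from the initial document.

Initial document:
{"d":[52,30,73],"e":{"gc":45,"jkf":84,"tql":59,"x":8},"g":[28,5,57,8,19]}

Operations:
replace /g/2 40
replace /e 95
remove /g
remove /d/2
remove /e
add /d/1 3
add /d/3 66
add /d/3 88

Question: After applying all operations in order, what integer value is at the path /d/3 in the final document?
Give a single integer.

After op 1 (replace /g/2 40): {"d":[52,30,73],"e":{"gc":45,"jkf":84,"tql":59,"x":8},"g":[28,5,40,8,19]}
After op 2 (replace /e 95): {"d":[52,30,73],"e":95,"g":[28,5,40,8,19]}
After op 3 (remove /g): {"d":[52,30,73],"e":95}
After op 4 (remove /d/2): {"d":[52,30],"e":95}
After op 5 (remove /e): {"d":[52,30]}
After op 6 (add /d/1 3): {"d":[52,3,30]}
After op 7 (add /d/3 66): {"d":[52,3,30,66]}
After op 8 (add /d/3 88): {"d":[52,3,30,88,66]}
Value at /d/3: 88

Answer: 88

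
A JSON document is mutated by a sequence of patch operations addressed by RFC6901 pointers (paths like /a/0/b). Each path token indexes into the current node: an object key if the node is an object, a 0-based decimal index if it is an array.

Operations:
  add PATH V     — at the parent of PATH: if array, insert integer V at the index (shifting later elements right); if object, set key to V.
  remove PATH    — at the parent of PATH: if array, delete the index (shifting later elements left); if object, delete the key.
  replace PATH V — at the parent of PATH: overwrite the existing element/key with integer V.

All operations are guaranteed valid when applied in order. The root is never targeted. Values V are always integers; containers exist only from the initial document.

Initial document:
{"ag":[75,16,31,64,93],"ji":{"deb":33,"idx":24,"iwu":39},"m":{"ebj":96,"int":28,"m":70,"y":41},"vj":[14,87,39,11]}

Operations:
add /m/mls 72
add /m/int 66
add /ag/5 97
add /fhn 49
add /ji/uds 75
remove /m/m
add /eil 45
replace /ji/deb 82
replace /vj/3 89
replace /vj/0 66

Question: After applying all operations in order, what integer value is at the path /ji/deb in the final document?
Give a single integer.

Answer: 82

Derivation:
After op 1 (add /m/mls 72): {"ag":[75,16,31,64,93],"ji":{"deb":33,"idx":24,"iwu":39},"m":{"ebj":96,"int":28,"m":70,"mls":72,"y":41},"vj":[14,87,39,11]}
After op 2 (add /m/int 66): {"ag":[75,16,31,64,93],"ji":{"deb":33,"idx":24,"iwu":39},"m":{"ebj":96,"int":66,"m":70,"mls":72,"y":41},"vj":[14,87,39,11]}
After op 3 (add /ag/5 97): {"ag":[75,16,31,64,93,97],"ji":{"deb":33,"idx":24,"iwu":39},"m":{"ebj":96,"int":66,"m":70,"mls":72,"y":41},"vj":[14,87,39,11]}
After op 4 (add /fhn 49): {"ag":[75,16,31,64,93,97],"fhn":49,"ji":{"deb":33,"idx":24,"iwu":39},"m":{"ebj":96,"int":66,"m":70,"mls":72,"y":41},"vj":[14,87,39,11]}
After op 5 (add /ji/uds 75): {"ag":[75,16,31,64,93,97],"fhn":49,"ji":{"deb":33,"idx":24,"iwu":39,"uds":75},"m":{"ebj":96,"int":66,"m":70,"mls":72,"y":41},"vj":[14,87,39,11]}
After op 6 (remove /m/m): {"ag":[75,16,31,64,93,97],"fhn":49,"ji":{"deb":33,"idx":24,"iwu":39,"uds":75},"m":{"ebj":96,"int":66,"mls":72,"y":41},"vj":[14,87,39,11]}
After op 7 (add /eil 45): {"ag":[75,16,31,64,93,97],"eil":45,"fhn":49,"ji":{"deb":33,"idx":24,"iwu":39,"uds":75},"m":{"ebj":96,"int":66,"mls":72,"y":41},"vj":[14,87,39,11]}
After op 8 (replace /ji/deb 82): {"ag":[75,16,31,64,93,97],"eil":45,"fhn":49,"ji":{"deb":82,"idx":24,"iwu":39,"uds":75},"m":{"ebj":96,"int":66,"mls":72,"y":41},"vj":[14,87,39,11]}
After op 9 (replace /vj/3 89): {"ag":[75,16,31,64,93,97],"eil":45,"fhn":49,"ji":{"deb":82,"idx":24,"iwu":39,"uds":75},"m":{"ebj":96,"int":66,"mls":72,"y":41},"vj":[14,87,39,89]}
After op 10 (replace /vj/0 66): {"ag":[75,16,31,64,93,97],"eil":45,"fhn":49,"ji":{"deb":82,"idx":24,"iwu":39,"uds":75},"m":{"ebj":96,"int":66,"mls":72,"y":41},"vj":[66,87,39,89]}
Value at /ji/deb: 82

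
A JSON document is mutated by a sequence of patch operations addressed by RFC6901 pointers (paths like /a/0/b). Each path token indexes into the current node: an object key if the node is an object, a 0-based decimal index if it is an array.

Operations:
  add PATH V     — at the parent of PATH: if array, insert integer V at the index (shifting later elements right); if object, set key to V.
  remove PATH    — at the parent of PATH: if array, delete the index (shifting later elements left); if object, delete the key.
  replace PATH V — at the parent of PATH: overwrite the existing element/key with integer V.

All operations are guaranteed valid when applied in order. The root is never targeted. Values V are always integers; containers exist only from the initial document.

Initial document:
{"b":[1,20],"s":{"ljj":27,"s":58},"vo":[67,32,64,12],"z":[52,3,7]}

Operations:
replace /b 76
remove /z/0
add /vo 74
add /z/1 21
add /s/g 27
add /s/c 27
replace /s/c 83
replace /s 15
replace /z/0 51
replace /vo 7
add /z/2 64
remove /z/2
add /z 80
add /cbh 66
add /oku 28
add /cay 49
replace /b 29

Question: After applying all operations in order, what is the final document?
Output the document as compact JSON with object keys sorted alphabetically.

Answer: {"b":29,"cay":49,"cbh":66,"oku":28,"s":15,"vo":7,"z":80}

Derivation:
After op 1 (replace /b 76): {"b":76,"s":{"ljj":27,"s":58},"vo":[67,32,64,12],"z":[52,3,7]}
After op 2 (remove /z/0): {"b":76,"s":{"ljj":27,"s":58},"vo":[67,32,64,12],"z":[3,7]}
After op 3 (add /vo 74): {"b":76,"s":{"ljj":27,"s":58},"vo":74,"z":[3,7]}
After op 4 (add /z/1 21): {"b":76,"s":{"ljj":27,"s":58},"vo":74,"z":[3,21,7]}
After op 5 (add /s/g 27): {"b":76,"s":{"g":27,"ljj":27,"s":58},"vo":74,"z":[3,21,7]}
After op 6 (add /s/c 27): {"b":76,"s":{"c":27,"g":27,"ljj":27,"s":58},"vo":74,"z":[3,21,7]}
After op 7 (replace /s/c 83): {"b":76,"s":{"c":83,"g":27,"ljj":27,"s":58},"vo":74,"z":[3,21,7]}
After op 8 (replace /s 15): {"b":76,"s":15,"vo":74,"z":[3,21,7]}
After op 9 (replace /z/0 51): {"b":76,"s":15,"vo":74,"z":[51,21,7]}
After op 10 (replace /vo 7): {"b":76,"s":15,"vo":7,"z":[51,21,7]}
After op 11 (add /z/2 64): {"b":76,"s":15,"vo":7,"z":[51,21,64,7]}
After op 12 (remove /z/2): {"b":76,"s":15,"vo":7,"z":[51,21,7]}
After op 13 (add /z 80): {"b":76,"s":15,"vo":7,"z":80}
After op 14 (add /cbh 66): {"b":76,"cbh":66,"s":15,"vo":7,"z":80}
After op 15 (add /oku 28): {"b":76,"cbh":66,"oku":28,"s":15,"vo":7,"z":80}
After op 16 (add /cay 49): {"b":76,"cay":49,"cbh":66,"oku":28,"s":15,"vo":7,"z":80}
After op 17 (replace /b 29): {"b":29,"cay":49,"cbh":66,"oku":28,"s":15,"vo":7,"z":80}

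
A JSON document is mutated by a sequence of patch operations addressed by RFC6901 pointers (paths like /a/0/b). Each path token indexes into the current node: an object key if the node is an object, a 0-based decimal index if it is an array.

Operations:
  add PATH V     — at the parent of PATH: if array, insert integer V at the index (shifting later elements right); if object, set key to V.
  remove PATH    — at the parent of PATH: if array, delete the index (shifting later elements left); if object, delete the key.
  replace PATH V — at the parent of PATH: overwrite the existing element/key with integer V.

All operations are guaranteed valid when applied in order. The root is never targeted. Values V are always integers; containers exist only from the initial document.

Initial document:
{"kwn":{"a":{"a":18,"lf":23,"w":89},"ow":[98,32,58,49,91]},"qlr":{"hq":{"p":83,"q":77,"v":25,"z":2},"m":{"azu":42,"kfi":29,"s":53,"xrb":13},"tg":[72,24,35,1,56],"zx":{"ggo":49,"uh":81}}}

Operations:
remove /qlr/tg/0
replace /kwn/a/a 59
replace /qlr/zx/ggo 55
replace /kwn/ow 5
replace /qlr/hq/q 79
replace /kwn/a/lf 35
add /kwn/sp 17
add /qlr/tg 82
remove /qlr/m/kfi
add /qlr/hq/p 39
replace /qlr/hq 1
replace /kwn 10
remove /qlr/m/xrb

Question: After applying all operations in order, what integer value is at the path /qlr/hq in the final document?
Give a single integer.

Answer: 1

Derivation:
After op 1 (remove /qlr/tg/0): {"kwn":{"a":{"a":18,"lf":23,"w":89},"ow":[98,32,58,49,91]},"qlr":{"hq":{"p":83,"q":77,"v":25,"z":2},"m":{"azu":42,"kfi":29,"s":53,"xrb":13},"tg":[24,35,1,56],"zx":{"ggo":49,"uh":81}}}
After op 2 (replace /kwn/a/a 59): {"kwn":{"a":{"a":59,"lf":23,"w":89},"ow":[98,32,58,49,91]},"qlr":{"hq":{"p":83,"q":77,"v":25,"z":2},"m":{"azu":42,"kfi":29,"s":53,"xrb":13},"tg":[24,35,1,56],"zx":{"ggo":49,"uh":81}}}
After op 3 (replace /qlr/zx/ggo 55): {"kwn":{"a":{"a":59,"lf":23,"w":89},"ow":[98,32,58,49,91]},"qlr":{"hq":{"p":83,"q":77,"v":25,"z":2},"m":{"azu":42,"kfi":29,"s":53,"xrb":13},"tg":[24,35,1,56],"zx":{"ggo":55,"uh":81}}}
After op 4 (replace /kwn/ow 5): {"kwn":{"a":{"a":59,"lf":23,"w":89},"ow":5},"qlr":{"hq":{"p":83,"q":77,"v":25,"z":2},"m":{"azu":42,"kfi":29,"s":53,"xrb":13},"tg":[24,35,1,56],"zx":{"ggo":55,"uh":81}}}
After op 5 (replace /qlr/hq/q 79): {"kwn":{"a":{"a":59,"lf":23,"w":89},"ow":5},"qlr":{"hq":{"p":83,"q":79,"v":25,"z":2},"m":{"azu":42,"kfi":29,"s":53,"xrb":13},"tg":[24,35,1,56],"zx":{"ggo":55,"uh":81}}}
After op 6 (replace /kwn/a/lf 35): {"kwn":{"a":{"a":59,"lf":35,"w":89},"ow":5},"qlr":{"hq":{"p":83,"q":79,"v":25,"z":2},"m":{"azu":42,"kfi":29,"s":53,"xrb":13},"tg":[24,35,1,56],"zx":{"ggo":55,"uh":81}}}
After op 7 (add /kwn/sp 17): {"kwn":{"a":{"a":59,"lf":35,"w":89},"ow":5,"sp":17},"qlr":{"hq":{"p":83,"q":79,"v":25,"z":2},"m":{"azu":42,"kfi":29,"s":53,"xrb":13},"tg":[24,35,1,56],"zx":{"ggo":55,"uh":81}}}
After op 8 (add /qlr/tg 82): {"kwn":{"a":{"a":59,"lf":35,"w":89},"ow":5,"sp":17},"qlr":{"hq":{"p":83,"q":79,"v":25,"z":2},"m":{"azu":42,"kfi":29,"s":53,"xrb":13},"tg":82,"zx":{"ggo":55,"uh":81}}}
After op 9 (remove /qlr/m/kfi): {"kwn":{"a":{"a":59,"lf":35,"w":89},"ow":5,"sp":17},"qlr":{"hq":{"p":83,"q":79,"v":25,"z":2},"m":{"azu":42,"s":53,"xrb":13},"tg":82,"zx":{"ggo":55,"uh":81}}}
After op 10 (add /qlr/hq/p 39): {"kwn":{"a":{"a":59,"lf":35,"w":89},"ow":5,"sp":17},"qlr":{"hq":{"p":39,"q":79,"v":25,"z":2},"m":{"azu":42,"s":53,"xrb":13},"tg":82,"zx":{"ggo":55,"uh":81}}}
After op 11 (replace /qlr/hq 1): {"kwn":{"a":{"a":59,"lf":35,"w":89},"ow":5,"sp":17},"qlr":{"hq":1,"m":{"azu":42,"s":53,"xrb":13},"tg":82,"zx":{"ggo":55,"uh":81}}}
After op 12 (replace /kwn 10): {"kwn":10,"qlr":{"hq":1,"m":{"azu":42,"s":53,"xrb":13},"tg":82,"zx":{"ggo":55,"uh":81}}}
After op 13 (remove /qlr/m/xrb): {"kwn":10,"qlr":{"hq":1,"m":{"azu":42,"s":53},"tg":82,"zx":{"ggo":55,"uh":81}}}
Value at /qlr/hq: 1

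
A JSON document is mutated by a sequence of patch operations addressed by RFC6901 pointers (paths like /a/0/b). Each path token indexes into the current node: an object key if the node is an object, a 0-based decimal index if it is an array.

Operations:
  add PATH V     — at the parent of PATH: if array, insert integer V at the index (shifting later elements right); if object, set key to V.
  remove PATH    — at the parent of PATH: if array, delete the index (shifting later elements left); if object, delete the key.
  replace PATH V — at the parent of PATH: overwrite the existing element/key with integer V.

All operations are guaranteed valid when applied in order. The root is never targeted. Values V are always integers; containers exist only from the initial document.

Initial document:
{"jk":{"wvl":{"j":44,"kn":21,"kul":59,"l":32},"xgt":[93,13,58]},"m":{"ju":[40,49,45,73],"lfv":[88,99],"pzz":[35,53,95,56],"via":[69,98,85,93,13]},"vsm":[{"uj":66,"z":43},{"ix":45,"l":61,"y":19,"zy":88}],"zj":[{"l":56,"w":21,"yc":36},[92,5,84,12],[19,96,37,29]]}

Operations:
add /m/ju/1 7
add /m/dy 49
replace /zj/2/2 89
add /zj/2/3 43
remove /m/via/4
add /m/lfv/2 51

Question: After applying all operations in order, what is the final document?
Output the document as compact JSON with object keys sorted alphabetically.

After op 1 (add /m/ju/1 7): {"jk":{"wvl":{"j":44,"kn":21,"kul":59,"l":32},"xgt":[93,13,58]},"m":{"ju":[40,7,49,45,73],"lfv":[88,99],"pzz":[35,53,95,56],"via":[69,98,85,93,13]},"vsm":[{"uj":66,"z":43},{"ix":45,"l":61,"y":19,"zy":88}],"zj":[{"l":56,"w":21,"yc":36},[92,5,84,12],[19,96,37,29]]}
After op 2 (add /m/dy 49): {"jk":{"wvl":{"j":44,"kn":21,"kul":59,"l":32},"xgt":[93,13,58]},"m":{"dy":49,"ju":[40,7,49,45,73],"lfv":[88,99],"pzz":[35,53,95,56],"via":[69,98,85,93,13]},"vsm":[{"uj":66,"z":43},{"ix":45,"l":61,"y":19,"zy":88}],"zj":[{"l":56,"w":21,"yc":36},[92,5,84,12],[19,96,37,29]]}
After op 3 (replace /zj/2/2 89): {"jk":{"wvl":{"j":44,"kn":21,"kul":59,"l":32},"xgt":[93,13,58]},"m":{"dy":49,"ju":[40,7,49,45,73],"lfv":[88,99],"pzz":[35,53,95,56],"via":[69,98,85,93,13]},"vsm":[{"uj":66,"z":43},{"ix":45,"l":61,"y":19,"zy":88}],"zj":[{"l":56,"w":21,"yc":36},[92,5,84,12],[19,96,89,29]]}
After op 4 (add /zj/2/3 43): {"jk":{"wvl":{"j":44,"kn":21,"kul":59,"l":32},"xgt":[93,13,58]},"m":{"dy":49,"ju":[40,7,49,45,73],"lfv":[88,99],"pzz":[35,53,95,56],"via":[69,98,85,93,13]},"vsm":[{"uj":66,"z":43},{"ix":45,"l":61,"y":19,"zy":88}],"zj":[{"l":56,"w":21,"yc":36},[92,5,84,12],[19,96,89,43,29]]}
After op 5 (remove /m/via/4): {"jk":{"wvl":{"j":44,"kn":21,"kul":59,"l":32},"xgt":[93,13,58]},"m":{"dy":49,"ju":[40,7,49,45,73],"lfv":[88,99],"pzz":[35,53,95,56],"via":[69,98,85,93]},"vsm":[{"uj":66,"z":43},{"ix":45,"l":61,"y":19,"zy":88}],"zj":[{"l":56,"w":21,"yc":36},[92,5,84,12],[19,96,89,43,29]]}
After op 6 (add /m/lfv/2 51): {"jk":{"wvl":{"j":44,"kn":21,"kul":59,"l":32},"xgt":[93,13,58]},"m":{"dy":49,"ju":[40,7,49,45,73],"lfv":[88,99,51],"pzz":[35,53,95,56],"via":[69,98,85,93]},"vsm":[{"uj":66,"z":43},{"ix":45,"l":61,"y":19,"zy":88}],"zj":[{"l":56,"w":21,"yc":36},[92,5,84,12],[19,96,89,43,29]]}

Answer: {"jk":{"wvl":{"j":44,"kn":21,"kul":59,"l":32},"xgt":[93,13,58]},"m":{"dy":49,"ju":[40,7,49,45,73],"lfv":[88,99,51],"pzz":[35,53,95,56],"via":[69,98,85,93]},"vsm":[{"uj":66,"z":43},{"ix":45,"l":61,"y":19,"zy":88}],"zj":[{"l":56,"w":21,"yc":36},[92,5,84,12],[19,96,89,43,29]]}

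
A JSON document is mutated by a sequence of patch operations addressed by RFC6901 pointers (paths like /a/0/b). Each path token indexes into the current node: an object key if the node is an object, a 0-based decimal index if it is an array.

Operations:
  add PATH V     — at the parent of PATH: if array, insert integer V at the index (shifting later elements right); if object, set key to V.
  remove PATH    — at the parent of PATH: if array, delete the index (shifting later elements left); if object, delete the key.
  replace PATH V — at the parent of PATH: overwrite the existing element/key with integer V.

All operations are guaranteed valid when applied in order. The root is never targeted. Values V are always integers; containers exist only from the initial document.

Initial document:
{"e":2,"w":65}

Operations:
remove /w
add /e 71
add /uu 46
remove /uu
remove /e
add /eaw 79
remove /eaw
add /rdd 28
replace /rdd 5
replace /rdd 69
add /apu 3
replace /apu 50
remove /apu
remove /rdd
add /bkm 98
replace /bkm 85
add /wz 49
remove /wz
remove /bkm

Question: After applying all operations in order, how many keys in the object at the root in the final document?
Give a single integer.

After op 1 (remove /w): {"e":2}
After op 2 (add /e 71): {"e":71}
After op 3 (add /uu 46): {"e":71,"uu":46}
After op 4 (remove /uu): {"e":71}
After op 5 (remove /e): {}
After op 6 (add /eaw 79): {"eaw":79}
After op 7 (remove /eaw): {}
After op 8 (add /rdd 28): {"rdd":28}
After op 9 (replace /rdd 5): {"rdd":5}
After op 10 (replace /rdd 69): {"rdd":69}
After op 11 (add /apu 3): {"apu":3,"rdd":69}
After op 12 (replace /apu 50): {"apu":50,"rdd":69}
After op 13 (remove /apu): {"rdd":69}
After op 14 (remove /rdd): {}
After op 15 (add /bkm 98): {"bkm":98}
After op 16 (replace /bkm 85): {"bkm":85}
After op 17 (add /wz 49): {"bkm":85,"wz":49}
After op 18 (remove /wz): {"bkm":85}
After op 19 (remove /bkm): {}
Size at the root: 0

Answer: 0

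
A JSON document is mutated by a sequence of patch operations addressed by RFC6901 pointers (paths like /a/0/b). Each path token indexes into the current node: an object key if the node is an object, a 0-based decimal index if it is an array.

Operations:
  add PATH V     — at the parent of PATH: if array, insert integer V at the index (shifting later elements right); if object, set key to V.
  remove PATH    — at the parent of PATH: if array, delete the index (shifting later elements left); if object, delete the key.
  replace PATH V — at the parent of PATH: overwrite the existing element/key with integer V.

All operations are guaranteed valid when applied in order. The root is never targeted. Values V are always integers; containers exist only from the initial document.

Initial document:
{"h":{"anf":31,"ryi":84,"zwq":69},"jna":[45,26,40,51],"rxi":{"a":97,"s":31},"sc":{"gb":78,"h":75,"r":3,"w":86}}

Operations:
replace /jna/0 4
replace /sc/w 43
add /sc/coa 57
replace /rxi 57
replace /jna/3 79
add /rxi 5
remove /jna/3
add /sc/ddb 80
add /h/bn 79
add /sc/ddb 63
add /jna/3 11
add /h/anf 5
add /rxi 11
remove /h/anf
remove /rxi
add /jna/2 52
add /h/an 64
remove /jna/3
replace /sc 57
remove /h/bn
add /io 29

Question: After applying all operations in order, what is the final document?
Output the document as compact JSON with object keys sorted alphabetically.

Answer: {"h":{"an":64,"ryi":84,"zwq":69},"io":29,"jna":[4,26,52,11],"sc":57}

Derivation:
After op 1 (replace /jna/0 4): {"h":{"anf":31,"ryi":84,"zwq":69},"jna":[4,26,40,51],"rxi":{"a":97,"s":31},"sc":{"gb":78,"h":75,"r":3,"w":86}}
After op 2 (replace /sc/w 43): {"h":{"anf":31,"ryi":84,"zwq":69},"jna":[4,26,40,51],"rxi":{"a":97,"s":31},"sc":{"gb":78,"h":75,"r":3,"w":43}}
After op 3 (add /sc/coa 57): {"h":{"anf":31,"ryi":84,"zwq":69},"jna":[4,26,40,51],"rxi":{"a":97,"s":31},"sc":{"coa":57,"gb":78,"h":75,"r":3,"w":43}}
After op 4 (replace /rxi 57): {"h":{"anf":31,"ryi":84,"zwq":69},"jna":[4,26,40,51],"rxi":57,"sc":{"coa":57,"gb":78,"h":75,"r":3,"w":43}}
After op 5 (replace /jna/3 79): {"h":{"anf":31,"ryi":84,"zwq":69},"jna":[4,26,40,79],"rxi":57,"sc":{"coa":57,"gb":78,"h":75,"r":3,"w":43}}
After op 6 (add /rxi 5): {"h":{"anf":31,"ryi":84,"zwq":69},"jna":[4,26,40,79],"rxi":5,"sc":{"coa":57,"gb":78,"h":75,"r":3,"w":43}}
After op 7 (remove /jna/3): {"h":{"anf":31,"ryi":84,"zwq":69},"jna":[4,26,40],"rxi":5,"sc":{"coa":57,"gb":78,"h":75,"r":3,"w":43}}
After op 8 (add /sc/ddb 80): {"h":{"anf":31,"ryi":84,"zwq":69},"jna":[4,26,40],"rxi":5,"sc":{"coa":57,"ddb":80,"gb":78,"h":75,"r":3,"w":43}}
After op 9 (add /h/bn 79): {"h":{"anf":31,"bn":79,"ryi":84,"zwq":69},"jna":[4,26,40],"rxi":5,"sc":{"coa":57,"ddb":80,"gb":78,"h":75,"r":3,"w":43}}
After op 10 (add /sc/ddb 63): {"h":{"anf":31,"bn":79,"ryi":84,"zwq":69},"jna":[4,26,40],"rxi":5,"sc":{"coa":57,"ddb":63,"gb":78,"h":75,"r":3,"w":43}}
After op 11 (add /jna/3 11): {"h":{"anf":31,"bn":79,"ryi":84,"zwq":69},"jna":[4,26,40,11],"rxi":5,"sc":{"coa":57,"ddb":63,"gb":78,"h":75,"r":3,"w":43}}
After op 12 (add /h/anf 5): {"h":{"anf":5,"bn":79,"ryi":84,"zwq":69},"jna":[4,26,40,11],"rxi":5,"sc":{"coa":57,"ddb":63,"gb":78,"h":75,"r":3,"w":43}}
After op 13 (add /rxi 11): {"h":{"anf":5,"bn":79,"ryi":84,"zwq":69},"jna":[4,26,40,11],"rxi":11,"sc":{"coa":57,"ddb":63,"gb":78,"h":75,"r":3,"w":43}}
After op 14 (remove /h/anf): {"h":{"bn":79,"ryi":84,"zwq":69},"jna":[4,26,40,11],"rxi":11,"sc":{"coa":57,"ddb":63,"gb":78,"h":75,"r":3,"w":43}}
After op 15 (remove /rxi): {"h":{"bn":79,"ryi":84,"zwq":69},"jna":[4,26,40,11],"sc":{"coa":57,"ddb":63,"gb":78,"h":75,"r":3,"w":43}}
After op 16 (add /jna/2 52): {"h":{"bn":79,"ryi":84,"zwq":69},"jna":[4,26,52,40,11],"sc":{"coa":57,"ddb":63,"gb":78,"h":75,"r":3,"w":43}}
After op 17 (add /h/an 64): {"h":{"an":64,"bn":79,"ryi":84,"zwq":69},"jna":[4,26,52,40,11],"sc":{"coa":57,"ddb":63,"gb":78,"h":75,"r":3,"w":43}}
After op 18 (remove /jna/3): {"h":{"an":64,"bn":79,"ryi":84,"zwq":69},"jna":[4,26,52,11],"sc":{"coa":57,"ddb":63,"gb":78,"h":75,"r":3,"w":43}}
After op 19 (replace /sc 57): {"h":{"an":64,"bn":79,"ryi":84,"zwq":69},"jna":[4,26,52,11],"sc":57}
After op 20 (remove /h/bn): {"h":{"an":64,"ryi":84,"zwq":69},"jna":[4,26,52,11],"sc":57}
After op 21 (add /io 29): {"h":{"an":64,"ryi":84,"zwq":69},"io":29,"jna":[4,26,52,11],"sc":57}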